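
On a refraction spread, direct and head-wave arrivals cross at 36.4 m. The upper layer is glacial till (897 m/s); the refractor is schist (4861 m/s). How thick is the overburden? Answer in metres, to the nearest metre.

15 m

h = (x_cross/2)·√((V₂−V₁)/(V₂+V₁)).
(V₂−V₁)/(V₂+V₁) = (4861−897)/(4861+897) = 0.6884; √ = 0.8297.
h = (36.4/2)·0.8297 = 15.10 m.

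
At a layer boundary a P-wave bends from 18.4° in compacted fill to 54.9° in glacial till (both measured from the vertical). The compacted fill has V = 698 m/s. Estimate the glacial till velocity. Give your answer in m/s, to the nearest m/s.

Snell's law: sin 18.4°/V₁ = sin 54.9°/V₂.
V₂ = V₁·sin 54.9°/sin 18.4° = 698 × 2.5920 = 1809.19 m/s.

1809 m/s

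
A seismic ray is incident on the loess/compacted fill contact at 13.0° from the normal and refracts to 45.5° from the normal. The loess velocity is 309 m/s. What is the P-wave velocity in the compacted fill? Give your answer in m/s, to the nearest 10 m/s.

980 m/s

Snell's law: sin 13.0°/V₁ = sin 45.5°/V₂.
V₂ = V₁·sin 45.5°/sin 13.0° = 309 × 3.1707 = 979.74 m/s.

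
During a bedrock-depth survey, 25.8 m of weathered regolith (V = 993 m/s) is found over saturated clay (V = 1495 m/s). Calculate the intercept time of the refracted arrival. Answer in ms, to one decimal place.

38.8 ms

θ_c = arcsin(V₁/V₂) = arcsin(993/1495) = 41.62°; cos θ_c = 0.7475.
tᵢ = 2h·cos θ_c / V₁ = 2·25.8·0.7475 / 993 = 0.03885 s.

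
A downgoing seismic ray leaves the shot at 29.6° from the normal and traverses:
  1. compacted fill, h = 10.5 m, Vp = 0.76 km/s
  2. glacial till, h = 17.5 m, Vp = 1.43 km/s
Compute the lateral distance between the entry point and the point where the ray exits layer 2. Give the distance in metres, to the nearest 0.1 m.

50.0 m

Apply Snell's law at each interface; in layer i the horizontal offset is hᵢ·tan θᵢ.
Layer 1: θ = 29.60°; offset = 10.5·tan 29.60° = 5.965 m.
Layer 2: sin θ = 1.43·sin 29.6°/0.76 = 0.9294, θ = 68.34°; offset = 17.5·tan 68.34° = 44.065 m.
Σ offsets = 50.030 m.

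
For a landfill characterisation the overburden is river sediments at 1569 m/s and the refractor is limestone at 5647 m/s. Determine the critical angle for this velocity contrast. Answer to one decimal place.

16.1°

Critical incidence: sin θ_c = V₁/V₂ = 1569/5647 = 0.2778.
θ_c = arcsin 0.2778 = 16.13°.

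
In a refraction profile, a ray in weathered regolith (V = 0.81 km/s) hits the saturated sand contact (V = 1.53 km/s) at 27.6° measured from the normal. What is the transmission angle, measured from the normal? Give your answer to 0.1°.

sin θ₁/V₁ = sin θ₂/V₂ ⇒ sin θ₂ = 1.53·sin 27.6°/0.81 = 1.53·0.4633/0.81 = 0.8751.
θ₂ = arcsin 0.8751 = 61.06° from the normal.

61.1°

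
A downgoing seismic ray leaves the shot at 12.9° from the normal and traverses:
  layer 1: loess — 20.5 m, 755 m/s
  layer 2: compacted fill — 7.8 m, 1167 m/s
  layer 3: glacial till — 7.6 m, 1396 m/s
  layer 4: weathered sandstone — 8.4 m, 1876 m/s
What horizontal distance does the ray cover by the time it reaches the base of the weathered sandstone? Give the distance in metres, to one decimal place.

16.6 m

p = sin θ₁/V₁ = sin 12.9°/755 = 2.9570e-04 s/m is conserved through the stack.
Layer 1: θ = 12.90°; offset = 20.5·tan 12.90° = 4.695 m.
Layer 2: sin θ = p·1167 = 0.3451 → θ = 20.19°; offset = 7.8·tan 20.19° = 2.868 m.
Layer 3: sin θ = p·1396 = 0.4128 → θ = 24.38°; offset = 7.6·tan 24.38° = 3.444 m.
Layer 4: sin θ = p·1876 = 0.5547 → θ = 33.69°; offset = 8.4·tan 33.69° = 5.600 m.
Σ offsets = 16.608 m.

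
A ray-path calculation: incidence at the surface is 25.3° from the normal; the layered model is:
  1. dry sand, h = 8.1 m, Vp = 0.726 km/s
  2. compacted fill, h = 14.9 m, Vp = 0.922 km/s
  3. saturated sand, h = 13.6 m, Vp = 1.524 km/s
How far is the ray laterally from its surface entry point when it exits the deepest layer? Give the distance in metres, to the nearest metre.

Apply Snell's law at each interface; in layer i the horizontal offset is hᵢ·tan θᵢ.
Layer 1: θ = 25.30°; offset = 8.1·tan 25.30° = 3.829 m.
Layer 2: sin θ = 0.922·sin 25.3°/0.726 = 0.5427, θ = 32.87°; offset = 14.9·tan 32.87° = 9.628 m.
Layer 3: sin θ = 1.524·sin 25.3°/0.726 = 0.8971, θ = 63.78°; offset = 13.6·tan 63.78° = 27.614 m.
Total horizontal offset = 41.071 m.

41 m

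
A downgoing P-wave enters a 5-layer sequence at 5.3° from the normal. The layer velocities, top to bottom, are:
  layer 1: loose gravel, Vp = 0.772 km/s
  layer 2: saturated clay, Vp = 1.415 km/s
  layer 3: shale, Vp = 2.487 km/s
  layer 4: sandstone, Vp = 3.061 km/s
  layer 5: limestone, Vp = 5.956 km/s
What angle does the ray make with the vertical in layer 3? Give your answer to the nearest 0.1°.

Ray parameter p = sin 5.3° / 0.772 = 1.1965e-01 s/km.
sin θ_3 = p·V_3 = 1.1965e-01 × 2.487 = 0.2976.
θ_3 = arcsin 0.2976 = 17.31°.

17.3°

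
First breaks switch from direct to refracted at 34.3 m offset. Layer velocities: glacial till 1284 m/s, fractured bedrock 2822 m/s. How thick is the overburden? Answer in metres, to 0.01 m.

10.50 m

x_cross = 2h·√((V₂+V₁)/(V₂−V₁)) → h = x_cross / (2·√((V₂+V₁)/(V₂−V₁))).
√((V₂+V₁)/(V₂−V₁)) = √((2822+1284)/(2822−1284)) = 1.6339.
h = 34.3 / (2·1.6339) = 10.50 m.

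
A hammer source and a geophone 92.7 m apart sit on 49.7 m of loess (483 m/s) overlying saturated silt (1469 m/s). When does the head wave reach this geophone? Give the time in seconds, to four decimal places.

0.2575 s

t = x/V₂ + 2h·√(V₂²−V₁²)/(V₁V₂).
√(V₂²−V₁²) = √(1469²−483²) = 1387.3 m/s; delay term = 2·49.7·1387.3/(483·1469) = 0.19436 s.
t = 92.7/1469 + 0.19436 = 0.25746 s.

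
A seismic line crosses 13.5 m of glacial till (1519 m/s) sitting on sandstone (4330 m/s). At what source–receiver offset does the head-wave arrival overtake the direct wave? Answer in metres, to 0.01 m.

38.95 m

x_cross = 2h·√((V₂+V₁)/(V₂−V₁)).
(V₂+V₁)/(V₂−V₁) = (4330+1519)/(4330−1519) = 2.0808; √ = 1.4425.
x_cross = 2·13.5·1.4425 = 38.95 m.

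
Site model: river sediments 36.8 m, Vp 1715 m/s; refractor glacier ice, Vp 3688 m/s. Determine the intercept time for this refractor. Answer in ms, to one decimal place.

θ_c = arcsin(V₁/V₂) = arcsin(1715/3688) = 27.71°; cos θ_c = 0.8853.
tᵢ = 2h·cos θ_c / V₁ = 2·36.8·0.8853 / 1715 = 0.03799 s.

38.0 ms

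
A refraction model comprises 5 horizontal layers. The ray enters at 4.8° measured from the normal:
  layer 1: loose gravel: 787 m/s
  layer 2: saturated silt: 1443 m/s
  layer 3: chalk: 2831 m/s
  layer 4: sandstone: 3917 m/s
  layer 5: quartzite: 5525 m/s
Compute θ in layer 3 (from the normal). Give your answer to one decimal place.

Ray parameter p = sin 4.8° / 787 = 1.0633e-04 s/m.
sin θ_3 = p·V_3 = 1.0633e-04 × 2831 = 0.3010.
θ_3 = arcsin 0.3010 = 17.52°.

17.5°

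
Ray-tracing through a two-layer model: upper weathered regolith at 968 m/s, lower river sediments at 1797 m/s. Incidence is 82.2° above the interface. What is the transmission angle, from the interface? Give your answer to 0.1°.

Angle from the normal: 90° − 82.2° = 7.8°.
Snell's law: sin θ₂ = (V₂/V₁)·sin θ₁ = (1797/968)·sin 7.8° = 0.2519.
θ₂ = sin⁻¹(0.2519) = 14.59° (from vertical).
From the interface: 90° − 14.59° = 75.41°.

75.4°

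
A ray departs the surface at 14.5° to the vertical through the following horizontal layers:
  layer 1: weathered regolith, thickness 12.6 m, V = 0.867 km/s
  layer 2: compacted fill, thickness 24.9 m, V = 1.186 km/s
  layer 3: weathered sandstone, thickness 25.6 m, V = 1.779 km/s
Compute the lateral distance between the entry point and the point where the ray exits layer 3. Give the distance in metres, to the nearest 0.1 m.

27.7 m

Apply Snell's law at each interface; in layer i the horizontal offset is hᵢ·tan θᵢ.
Layer 1: θ = 14.50°; offset = 12.6·tan 14.50° = 3.259 m.
Layer 2: sin θ = 1.186·sin 14.5°/0.867 = 0.3425, θ = 20.03°; offset = 24.9·tan 20.03° = 9.077 m.
Layer 3: sin θ = 1.779·sin 14.5°/0.867 = 0.5138, θ = 30.91°; offset = 25.6·tan 30.91° = 15.330 m.
Summing the layer offsets gives 27.666 m.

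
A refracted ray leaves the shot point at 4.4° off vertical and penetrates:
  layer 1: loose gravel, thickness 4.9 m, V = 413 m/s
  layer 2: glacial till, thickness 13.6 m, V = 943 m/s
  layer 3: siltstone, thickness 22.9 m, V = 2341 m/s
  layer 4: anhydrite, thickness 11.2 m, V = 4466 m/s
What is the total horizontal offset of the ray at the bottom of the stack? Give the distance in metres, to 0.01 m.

30.50 m

Apply Snell's law at each interface; in layer i the horizontal offset is hᵢ·tan θᵢ.
Layer 1: θ = 4.40°; offset = 4.9·tan 4.40° = 0.3770 m.
Layer 2: sin θ = 943·sin 4.4°/413 = 0.1752, θ = 10.09°; offset = 13.6·tan 10.09° = 2.4198 m.
Layer 3: sin θ = 2341·sin 4.4°/413 = 0.4349, θ = 25.78°; offset = 22.9·tan 25.78° = 11.0588 m.
Layer 4: sin θ = 4466·sin 4.4°/413 = 0.8296, θ = 56.06°; offset = 11.2·tan 56.06° = 16.6412 m.
Total horizontal offset = 30.4968 m.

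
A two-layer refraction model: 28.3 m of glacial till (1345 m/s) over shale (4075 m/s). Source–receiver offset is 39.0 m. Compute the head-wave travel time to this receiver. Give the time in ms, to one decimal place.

θ_c = arcsin(V₁/V₂) = arcsin(1345/4075) = 19.27°, cos θ_c = 0.9440.
Intercept time tᵢ = 2h cos θ_c / V₁ = 2·28.3·0.9440/1345 = 0.03972 s.
t = x/V₂ + tᵢ = 39.0/4075 + 0.03972 = 0.04929 s.

49.3 ms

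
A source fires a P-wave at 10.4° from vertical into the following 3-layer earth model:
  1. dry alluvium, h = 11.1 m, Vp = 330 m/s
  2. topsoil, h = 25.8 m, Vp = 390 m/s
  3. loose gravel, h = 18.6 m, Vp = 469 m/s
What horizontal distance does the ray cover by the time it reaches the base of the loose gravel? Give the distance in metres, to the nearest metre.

13 m

Apply Snell's law at each interface; in layer i the horizontal offset is hᵢ·tan θᵢ.
Layer 1: θ = 10.40°; offset = 11.1·tan 10.40° = 2.037 m.
Layer 2: sin θ = 390·sin 10.4°/330 = 0.2133, θ = 12.32°; offset = 25.8·tan 12.32° = 5.634 m.
Layer 3: sin θ = 469·sin 10.4°/330 = 0.2566, θ = 14.87°; offset = 18.6·tan 14.87° = 4.937 m.
Total horizontal offset = 12.608 m.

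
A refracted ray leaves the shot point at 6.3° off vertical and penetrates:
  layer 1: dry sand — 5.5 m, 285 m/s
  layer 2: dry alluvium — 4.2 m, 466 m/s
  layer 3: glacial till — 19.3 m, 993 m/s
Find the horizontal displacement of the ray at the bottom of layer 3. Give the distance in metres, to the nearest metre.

9 m

p = sin θ₁/V₁ = sin 6.3°/285 = 3.8503e-04 s/m is conserved through the stack.
Layer 1: θ = 6.30°; offset = 5.5·tan 6.30° = 0.607 m.
Layer 2: sin θ = p·466 = 0.1794 → θ = 10.34°; offset = 4.2·tan 10.34° = 0.766 m.
Layer 3: sin θ = p·993 = 0.3823 → θ = 22.48°; offset = 19.3·tan 22.48° = 7.986 m.
Summing the layer offsets gives 9.359 m.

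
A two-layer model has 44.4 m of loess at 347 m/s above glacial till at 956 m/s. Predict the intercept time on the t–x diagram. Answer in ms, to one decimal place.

tᵢ = 2h·√(V₂²−V₁²)/(V₁V₂).
√(V₂²−V₁²) = √(956²−347²) = 890.8 m/s.
tᵢ = 2·44.4·890.8/(347·956) = 0.23846 s.

238.5 ms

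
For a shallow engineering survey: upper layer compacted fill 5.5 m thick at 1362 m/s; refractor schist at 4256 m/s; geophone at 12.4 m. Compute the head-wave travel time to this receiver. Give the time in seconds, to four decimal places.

θ_c = arcsin(V₁/V₂) = arcsin(1362/4256) = 18.66°, cos θ_c = 0.9474.
Intercept time tᵢ = 2h cos θ_c / V₁ = 2·5.5·0.9474/1362 = 0.00765 s.
t = x/V₂ + tᵢ = 12.4/4256 + 0.00765 = 0.01057 s.

0.0106 s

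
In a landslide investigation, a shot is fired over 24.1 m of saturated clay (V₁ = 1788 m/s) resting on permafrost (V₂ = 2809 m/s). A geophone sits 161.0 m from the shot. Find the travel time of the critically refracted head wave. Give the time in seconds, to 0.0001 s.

θ_c = arcsin(V₁/V₂) = arcsin(1788/2809) = 39.53°, cos θ_c = 0.7713.
Intercept time tᵢ = 2h cos θ_c / V₁ = 2·24.1·0.7713/1788 = 0.02079 s.
t = x/V₂ + tᵢ = 161.0/2809 + 0.02079 = 0.07811 s.

0.0781 s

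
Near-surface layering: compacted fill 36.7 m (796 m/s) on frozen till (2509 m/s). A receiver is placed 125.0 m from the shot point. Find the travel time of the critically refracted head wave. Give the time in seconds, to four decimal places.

t = x/V₂ + 2h·√(V₂²−V₁²)/(V₁V₂).
√(V₂²−V₁²) = √(2509²−796²) = 2379.4 m/s; delay term = 2·36.7·2379.4/(796·2509) = 0.08745 s.
t = 125.0/2509 + 0.08745 = 0.13727 s.

0.1373 s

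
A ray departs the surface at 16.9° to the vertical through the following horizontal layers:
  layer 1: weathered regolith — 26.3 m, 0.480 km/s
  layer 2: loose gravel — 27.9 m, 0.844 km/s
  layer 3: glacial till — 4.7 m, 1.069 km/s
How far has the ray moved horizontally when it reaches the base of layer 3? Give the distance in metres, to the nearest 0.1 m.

28.6 m

Ray parameter p = sin 16.9° / 0.480 km/s = 6.0563e-01 s/km.
Layer 1: θ = 16.90°; offset = 26.3·tan 16.90° = 7.991 m.
Layer 2: sin θ = p·0.844 = 0.5112 → θ = 30.74°; offset = 27.9·tan 30.74° = 16.593 m.
Layer 3: sin θ = p·1.069 = 0.6474 → θ = 40.35°; offset = 4.7·tan 40.35° = 3.993 m.
Summing the layer offsets gives 28.576 m.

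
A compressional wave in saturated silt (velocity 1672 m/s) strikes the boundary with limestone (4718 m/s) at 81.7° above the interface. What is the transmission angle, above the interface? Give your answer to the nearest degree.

66°

Angle from the normal: 90° − 81.7° = 8.3°.
sin θ₁/V₁ = sin θ₂/V₂ ⇒ sin θ₂ = 4718·sin 8.3°/1672 = 4718·0.1444/1672 = 0.4073.
θ₂ = sin⁻¹(0.4073) = 24.04° (from vertical).
From the interface: 90° − 24.04° = 65.96°.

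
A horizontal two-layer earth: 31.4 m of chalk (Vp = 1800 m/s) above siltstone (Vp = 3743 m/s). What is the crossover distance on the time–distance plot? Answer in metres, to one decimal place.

106.1 m

θ_c = arcsin(1800/3743) = 28.74°, so cos θ_c = 0.8768 and tᵢ = 2h cos θ_c/V₁ = 0.0306 s.
At crossover x/V₁ = x/V₂ + tᵢ ⇒ x = tᵢ/(1/V₁ − 1/V₂) = 0.03059/(5.5556e-04 − 2.6717e-04) = 106.07 m.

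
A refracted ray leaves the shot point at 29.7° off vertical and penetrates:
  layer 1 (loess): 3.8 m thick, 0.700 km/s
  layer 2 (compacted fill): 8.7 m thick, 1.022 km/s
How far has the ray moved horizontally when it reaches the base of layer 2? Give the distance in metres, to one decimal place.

Ray parameter p = sin 29.7° / 0.700 km/s = 7.0780e-01 s/km.
Layer 1: θ = 29.70°; offset = 3.8·tan 29.70° = 2.167 m.
Layer 2: sin θ = p·1.022 = 0.7234 → θ = 46.33°; offset = 8.7·tan 46.33° = 9.115 m.
Total horizontal offset = 11.282 m.

11.3 m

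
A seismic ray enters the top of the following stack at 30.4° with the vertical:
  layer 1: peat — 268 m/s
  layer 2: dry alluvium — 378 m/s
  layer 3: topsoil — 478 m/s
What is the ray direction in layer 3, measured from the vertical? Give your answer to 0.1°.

Ray parameter p = sin 30.4° / 268 = 1.8882e-03 s/m.
sin θ_3 = p·V_3 = 1.8882e-03 × 478 = 0.9026.
θ_3 = 64.50° from the vertical.

64.5°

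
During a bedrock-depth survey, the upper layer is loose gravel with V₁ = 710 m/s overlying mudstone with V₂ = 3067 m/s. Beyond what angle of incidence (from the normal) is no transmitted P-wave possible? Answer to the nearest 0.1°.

Critical incidence: sin θ_c = V₁/V₂ = 710/3067 = 0.2315.
θ_c = arcsin 0.2315 = 13.39°.

13.4°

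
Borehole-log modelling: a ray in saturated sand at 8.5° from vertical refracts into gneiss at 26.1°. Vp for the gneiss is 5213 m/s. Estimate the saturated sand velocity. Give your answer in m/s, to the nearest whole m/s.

1751 m/s

sin 8.5° = 0.1478; sin 26.1° = 0.4399.
V₁ = V₂·(sin θ₁/sin θ₂) = 5213·(0.1478/0.4399) = 1751.45 m/s.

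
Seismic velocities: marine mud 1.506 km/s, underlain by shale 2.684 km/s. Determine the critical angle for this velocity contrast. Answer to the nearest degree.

Critical incidence: sin θ_c = V₁/V₂ = 1.506/2.684 = 0.5611.
θ_c = arcsin 0.5611 = 34.13°.

34°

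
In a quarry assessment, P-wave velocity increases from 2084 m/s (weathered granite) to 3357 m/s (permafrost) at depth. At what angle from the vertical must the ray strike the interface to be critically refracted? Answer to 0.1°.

38.4°

Critical incidence: sin θ_c = V₁/V₂ = 2084/3357 = 0.6208.
θ_c = arcsin 0.6208 = 38.37°.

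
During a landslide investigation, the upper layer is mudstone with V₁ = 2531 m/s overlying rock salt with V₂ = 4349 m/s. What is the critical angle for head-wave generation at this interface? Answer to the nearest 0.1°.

Critical incidence: sin θ_c = V₁/V₂ = 2531/4349 = 0.5820.
θ_c = arcsin 0.5820 = 35.59°.

35.6°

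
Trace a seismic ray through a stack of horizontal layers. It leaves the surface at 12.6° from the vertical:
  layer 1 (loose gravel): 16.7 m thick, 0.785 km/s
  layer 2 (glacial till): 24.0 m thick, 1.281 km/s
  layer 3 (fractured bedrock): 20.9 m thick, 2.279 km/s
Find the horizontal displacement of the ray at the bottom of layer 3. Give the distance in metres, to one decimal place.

p = sin θ₁/V₁ = sin 12.6°/0.785 = 2.7789e-01 s/km is conserved through the stack.
Layer 1: θ = 12.60°; offset = 16.7·tan 12.60° = 3.733 m.
Layer 2: sin θ = p·1.281 = 0.3560 → θ = 20.85°; offset = 24.0·tan 20.85° = 9.142 m.
Layer 3: sin θ = p·2.279 = 0.6333 → θ = 39.29°; offset = 20.9·tan 39.29° = 17.103 m.
Summing the layer offsets gives 29.978 m.

30.0 m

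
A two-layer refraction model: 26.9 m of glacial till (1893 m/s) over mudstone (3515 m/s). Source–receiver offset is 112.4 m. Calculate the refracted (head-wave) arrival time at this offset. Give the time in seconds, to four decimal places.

0.0559 s

θ_c = arcsin(V₁/V₂) = arcsin(1893/3515) = 32.58°, cos θ_c = 0.8426.
Intercept time tᵢ = 2h cos θ_c / V₁ = 2·26.9·0.8426/1893 = 0.02395 s.
t = x/V₂ + tᵢ = 112.4/3515 + 0.02395 = 0.05592 s.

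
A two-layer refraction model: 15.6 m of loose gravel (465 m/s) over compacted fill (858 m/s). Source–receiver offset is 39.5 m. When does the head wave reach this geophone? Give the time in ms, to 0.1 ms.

102.4 ms

θ_c = arcsin(V₁/V₂) = arcsin(465/858) = 32.82°, cos θ_c = 0.8404.
Intercept time tᵢ = 2h cos θ_c / V₁ = 2·15.6·0.8404/465 = 0.05639 s.
t = x/V₂ + tᵢ = 39.5/858 + 0.05639 = 0.10243 s.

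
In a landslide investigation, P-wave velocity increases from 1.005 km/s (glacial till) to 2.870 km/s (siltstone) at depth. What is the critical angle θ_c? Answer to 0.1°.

Critical incidence: sin θ_c = V₁/V₂ = 1.005/2.870 = 0.3502.
θ_c = arcsin 0.3502 = 20.50°.

20.5°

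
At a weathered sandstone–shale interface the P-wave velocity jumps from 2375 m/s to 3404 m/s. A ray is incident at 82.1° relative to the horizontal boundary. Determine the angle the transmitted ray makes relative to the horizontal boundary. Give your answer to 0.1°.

78.6°

Convert to the normal: θ₁ = 90° − 82.1° = 7.9°.
sin θ₁/V₁ = sin θ₂/V₂ ⇒ sin θ₂ = 3404·sin 7.9°/2375 = 3404·0.1374/2375 = 0.1970.
θ₂ = sin⁻¹(0.1970) = 11.36° (from vertical).
From the interface: 90° − 11.36° = 78.64°.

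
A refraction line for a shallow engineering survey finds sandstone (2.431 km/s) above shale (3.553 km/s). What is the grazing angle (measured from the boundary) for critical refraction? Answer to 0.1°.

Critical incidence: sin θ_c = V₁/V₂ = 2.431/3.553 = 0.6842.
θ_c = arcsin 0.6842 = 43.17°.
Measured from the interface: 90° − 43.17° = 46.83°.

46.8°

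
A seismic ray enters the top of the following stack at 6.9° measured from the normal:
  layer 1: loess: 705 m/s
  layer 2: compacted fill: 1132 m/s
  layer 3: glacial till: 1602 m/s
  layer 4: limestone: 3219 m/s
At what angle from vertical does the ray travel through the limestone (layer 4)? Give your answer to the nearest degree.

Ray parameter p = sin 6.9° / 705 = 1.7041e-04 s/m.
sin θ_4 = p·V_4 = 1.7041e-04 × 3219 = 0.5485.
θ_4 = 33.27° from the vertical.

33°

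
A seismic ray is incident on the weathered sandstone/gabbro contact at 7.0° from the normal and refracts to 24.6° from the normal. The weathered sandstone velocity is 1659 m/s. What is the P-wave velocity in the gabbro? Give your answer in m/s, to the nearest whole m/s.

5667 m/s

sin 7.0° = 0.1219; sin 24.6° = 0.4163.
V₂ = V₁·(sin θ₂/sin θ₁) = 1659·(0.4163/0.1219) = 5666.81 m/s.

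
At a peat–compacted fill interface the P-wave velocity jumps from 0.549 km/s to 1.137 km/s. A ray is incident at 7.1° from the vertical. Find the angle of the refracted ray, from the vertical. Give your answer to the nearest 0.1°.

14.8°

Snell's law: sin θ₂ = (V₂/V₁)·sin θ₁ = (1.137/0.549)·sin 7.1° = 0.2560.
θ₂ = arcsin 0.2560 = 14.83° from the normal.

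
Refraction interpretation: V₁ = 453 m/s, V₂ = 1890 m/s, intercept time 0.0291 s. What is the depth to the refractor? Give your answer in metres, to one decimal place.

θ_c = arcsin(453/1890) = 13.87°; cos θ_c = 0.9709.
tᵢ = 2h cos θ_c/V₁ ⇒ h = tᵢ·V₁/(2 cos θ_c) = 0.0291·453/(2·0.9709) = 6.79 m.

6.8 m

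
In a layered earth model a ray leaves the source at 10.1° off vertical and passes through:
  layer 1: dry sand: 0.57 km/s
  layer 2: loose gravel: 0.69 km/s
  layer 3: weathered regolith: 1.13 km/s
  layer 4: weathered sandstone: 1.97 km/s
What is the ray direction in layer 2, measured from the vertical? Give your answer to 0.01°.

Ray parameter p = sin 10.1° / 0.57 = 3.0766e-01 s/km.
sin θ_2 = p·V_2 = 3.0766e-01 × 0.69 = 0.2123.
θ_2 = 12.26° from the vertical.

12.26°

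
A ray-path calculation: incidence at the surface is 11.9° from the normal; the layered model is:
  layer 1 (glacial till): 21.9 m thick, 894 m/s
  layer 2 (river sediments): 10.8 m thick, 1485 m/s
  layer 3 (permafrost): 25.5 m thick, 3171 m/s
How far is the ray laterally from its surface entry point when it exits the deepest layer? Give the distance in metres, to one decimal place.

Ray parameter p = sin 11.9° / 894 m/s = 2.3065e-04 s/m.
Layer 1: θ = 11.90°; offset = 21.9·tan 11.90° = 4.615 m.
Layer 2: sin θ = p·1485 = 0.3425 → θ = 20.03°; offset = 10.8·tan 20.03° = 3.937 m.
Layer 3: sin θ = p·3171 = 0.7314 → θ = 47.00°; offset = 25.5·tan 47.00° = 27.349 m.
Σ offsets = 35.902 m.

35.9 m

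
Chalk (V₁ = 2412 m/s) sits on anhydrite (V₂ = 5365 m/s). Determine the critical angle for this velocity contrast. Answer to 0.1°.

Critical incidence: sin θ_c = V₁/V₂ = 2412/5365 = 0.4496.
θ_c = arcsin 0.4496 = 26.72°.

26.7°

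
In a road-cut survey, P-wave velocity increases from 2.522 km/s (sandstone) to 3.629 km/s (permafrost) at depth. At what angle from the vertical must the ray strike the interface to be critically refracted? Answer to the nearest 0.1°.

Critical incidence: sin θ_c = V₁/V₂ = 2.522/3.629 = 0.6950.
θ_c = arcsin 0.6950 = 44.02°.

44.0°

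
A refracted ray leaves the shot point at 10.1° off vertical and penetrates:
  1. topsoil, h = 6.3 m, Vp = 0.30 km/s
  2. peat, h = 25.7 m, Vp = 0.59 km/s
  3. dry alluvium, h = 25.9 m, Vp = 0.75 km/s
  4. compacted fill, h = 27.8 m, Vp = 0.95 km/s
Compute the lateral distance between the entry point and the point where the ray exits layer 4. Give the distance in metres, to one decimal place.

41.8 m

Apply Snell's law at each interface; in layer i the horizontal offset is hᵢ·tan θᵢ.
Layer 1: θ = 10.10°; offset = 6.3·tan 10.10° = 1.122 m.
Layer 2: sin θ = 0.59·sin 10.1°/0.30 = 0.3449, θ = 20.17°; offset = 25.7·tan 20.17° = 9.443 m.
Layer 3: sin θ = 0.75·sin 10.1°/0.30 = 0.4384, θ = 26.00°; offset = 25.9·tan 26.00° = 12.634 m.
Layer 4: sin θ = 0.95·sin 10.1°/0.30 = 0.5553, θ = 33.73°; offset = 27.8·tan 33.73° = 18.564 m.
Total horizontal offset = 41.763 m.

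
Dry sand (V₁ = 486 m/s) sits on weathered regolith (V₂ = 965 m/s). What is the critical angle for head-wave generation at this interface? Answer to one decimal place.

30.2°

At critical incidence the refracted ray runs along the interface (θ₂ = 90°), so sin θ_c = V₁/V₂.
θ_c = arcsin(486/965) = arcsin 0.5036 = 30.24°.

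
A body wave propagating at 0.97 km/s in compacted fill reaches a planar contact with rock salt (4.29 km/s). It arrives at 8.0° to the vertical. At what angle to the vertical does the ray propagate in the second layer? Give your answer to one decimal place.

Snell's law: sin θ₂ = (V₂/V₁)·sin θ₁ = (4.29/0.97)·sin 8.0° = 0.6155.
θ₂ = arcsin 0.6155 = 37.99° from the normal.

38.0°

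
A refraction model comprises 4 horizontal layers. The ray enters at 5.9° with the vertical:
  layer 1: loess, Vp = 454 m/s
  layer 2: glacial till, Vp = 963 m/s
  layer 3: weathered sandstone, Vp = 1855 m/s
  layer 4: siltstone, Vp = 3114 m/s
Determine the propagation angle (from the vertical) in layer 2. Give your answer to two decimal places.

12.59°

Ray parameter p = sin 5.9° / 454 = 2.2642e-04 s/m.
sin θ_2 = p·V_2 = 2.2642e-04 × 963 = 0.2180.
θ_2 = arcsin 0.2180 = 12.59°.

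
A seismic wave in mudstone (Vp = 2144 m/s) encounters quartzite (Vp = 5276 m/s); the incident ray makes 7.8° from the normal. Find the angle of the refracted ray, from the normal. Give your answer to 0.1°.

Snell's law: sin θ₂ = (V₂/V₁)·sin θ₁ = (5276/2144)·sin 7.8° = 0.3340.
θ₂ = sin⁻¹(0.3340) = 19.51° (from vertical).

19.5°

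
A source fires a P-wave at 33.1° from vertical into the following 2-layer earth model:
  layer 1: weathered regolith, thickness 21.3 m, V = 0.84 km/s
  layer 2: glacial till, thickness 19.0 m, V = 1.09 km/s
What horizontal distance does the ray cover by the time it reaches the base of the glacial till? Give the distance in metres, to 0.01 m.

32.97 m

Apply Snell's law at each interface; in layer i the horizontal offset is hᵢ·tan θᵢ.
Layer 1: θ = 33.10°; offset = 21.3·tan 33.10° = 13.8853 m.
Layer 2: sin θ = 1.09·sin 33.1°/0.84 = 0.7086, θ = 45.12°; offset = 19.0·tan 45.12° = 19.0822 m.
Total horizontal offset = 32.9675 m.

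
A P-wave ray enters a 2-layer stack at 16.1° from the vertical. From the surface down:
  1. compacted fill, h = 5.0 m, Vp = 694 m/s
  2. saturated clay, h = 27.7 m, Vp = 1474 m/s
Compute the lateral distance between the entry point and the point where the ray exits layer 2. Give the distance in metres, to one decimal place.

Ray parameter p = sin 16.1° / 694 m/s = 3.9959e-04 s/m.
Layer 1: θ = 16.10°; offset = 5.0·tan 16.10° = 1.443 m.
Layer 2: sin θ = p·1474 = 0.5890 → θ = 36.09°; offset = 27.7·tan 36.09° = 20.189 m.
Σ offsets = 21.632 m.

21.6 m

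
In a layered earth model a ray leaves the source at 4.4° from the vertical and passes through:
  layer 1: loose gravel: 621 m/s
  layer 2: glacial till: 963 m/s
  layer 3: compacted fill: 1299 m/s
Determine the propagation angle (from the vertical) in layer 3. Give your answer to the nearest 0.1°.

Snell's law across each interface conserves sin θ / V, so sin θ_3 = V_3·sin θ₁/V₁.
sin θ_3 = 1299 × sin 4.4° / 621 = 0.1605.
θ_3 = arcsin 0.1605 = 9.23°.

9.2°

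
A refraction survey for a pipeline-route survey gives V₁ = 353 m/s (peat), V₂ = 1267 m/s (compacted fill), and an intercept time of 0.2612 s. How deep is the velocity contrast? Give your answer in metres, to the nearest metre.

θ_c = arcsin(353/1267) = 16.18°; cos θ_c = 0.9604.
tᵢ = 2h cos θ_c/V₁ ⇒ h = tᵢ·V₁/(2 cos θ_c) = 0.2612·353/(2·0.9604) = 48.00 m.

48 m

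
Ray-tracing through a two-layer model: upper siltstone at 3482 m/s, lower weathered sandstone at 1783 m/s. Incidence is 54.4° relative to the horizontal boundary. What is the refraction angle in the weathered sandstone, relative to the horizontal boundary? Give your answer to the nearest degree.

73°

Convert to the normal: θ₁ = 90° − 54.4° = 35.6°.
sin θ₁/V₁ = sin θ₂/V₂ ⇒ sin θ₂ = 1783·sin 35.6°/3482 = 1783·0.5821/3482 = 0.2981.
θ₂ = arcsin 0.2981 = 17.34° from the normal.
From the interface: 90° − 17.34° = 72.66°.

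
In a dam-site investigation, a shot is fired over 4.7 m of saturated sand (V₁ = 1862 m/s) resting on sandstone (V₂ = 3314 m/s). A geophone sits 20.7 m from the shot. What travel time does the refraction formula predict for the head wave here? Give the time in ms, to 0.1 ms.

t = x/V₂ + 2h·√(V₂²−V₁²)/(V₁V₂).
√(V₂²−V₁²) = √(3314²−1862²) = 2741.5 m/s; delay term = 2·4.7·2741.5/(1862·3314) = 0.00418 s.
t = 20.7/3314 + 0.00418 = 0.01042 s.

10.4 ms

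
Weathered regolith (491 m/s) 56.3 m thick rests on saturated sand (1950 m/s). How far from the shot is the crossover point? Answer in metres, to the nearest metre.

θ_c = arcsin(491/1950) = 14.58°, so cos θ_c = 0.9678 and tᵢ = 2h cos θ_c/V₁ = 0.2219 s.
At crossover x/V₁ = x/V₂ + tᵢ ⇒ x = tᵢ/(1/V₁ − 1/V₂) = 0.22194/(2.0367e-03 − 5.1282e-04) = 145.64 m.

146 m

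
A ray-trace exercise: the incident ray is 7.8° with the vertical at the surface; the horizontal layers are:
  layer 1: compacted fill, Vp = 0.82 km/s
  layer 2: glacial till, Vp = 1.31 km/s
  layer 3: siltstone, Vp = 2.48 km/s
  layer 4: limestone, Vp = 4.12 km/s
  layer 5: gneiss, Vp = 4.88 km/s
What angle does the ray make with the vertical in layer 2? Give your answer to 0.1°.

Snell's law across each interface conserves sin θ / V, so sin θ_2 = V_2·sin θ₁/V₁.
sin θ_2 = 1.31 × sin 7.8° / 0.82 = 0.2168.
θ_2 = arcsin 0.2168 = 12.52°.

12.5°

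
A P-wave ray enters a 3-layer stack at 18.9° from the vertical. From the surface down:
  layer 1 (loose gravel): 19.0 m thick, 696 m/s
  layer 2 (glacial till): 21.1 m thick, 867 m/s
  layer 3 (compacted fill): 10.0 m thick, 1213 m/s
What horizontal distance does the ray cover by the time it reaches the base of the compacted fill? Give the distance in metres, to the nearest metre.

Ray parameter p = sin 18.9° / 696 m/s = 4.6540e-04 s/m.
Layer 1: θ = 18.90°; offset = 19.0·tan 18.90° = 6.505 m.
Layer 2: sin θ = p·867 = 0.4035 → θ = 23.80°; offset = 21.1·tan 23.80° = 9.305 m.
Layer 3: sin θ = p·1213 = 0.5645 → θ = 34.37°; offset = 10.0·tan 34.37° = 6.839 m.
Summing the layer offsets gives 22.649 m.

23 m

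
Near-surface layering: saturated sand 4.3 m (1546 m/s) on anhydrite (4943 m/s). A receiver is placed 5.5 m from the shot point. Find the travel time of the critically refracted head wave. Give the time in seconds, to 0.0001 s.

t = x/V₂ + 2h·√(V₂²−V₁²)/(V₁V₂).
√(V₂²−V₁²) = √(4943²−1546²) = 4695.0 m/s; delay term = 2·4.3·4695.0/(1546·4943) = 0.00528 s.
t = 5.5/4943 + 0.00528 = 0.00640 s.

0.0064 s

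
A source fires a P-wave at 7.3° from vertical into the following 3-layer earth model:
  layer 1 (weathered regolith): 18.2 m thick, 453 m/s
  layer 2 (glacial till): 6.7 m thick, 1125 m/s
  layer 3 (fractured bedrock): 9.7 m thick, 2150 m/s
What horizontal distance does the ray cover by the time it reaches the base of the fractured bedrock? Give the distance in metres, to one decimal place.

11.9 m

Apply Snell's law at each interface; in layer i the horizontal offset is hᵢ·tan θᵢ.
Layer 1: θ = 7.30°; offset = 18.2·tan 7.30° = 2.331 m.
Layer 2: sin θ = 1125·sin 7.3°/453 = 0.3156, θ = 18.39°; offset = 6.7·tan 18.39° = 2.228 m.
Layer 3: sin θ = 2150·sin 7.3°/453 = 0.6031, θ = 37.09°; offset = 9.7·tan 37.09° = 7.333 m.
Σ offsets = 11.893 m.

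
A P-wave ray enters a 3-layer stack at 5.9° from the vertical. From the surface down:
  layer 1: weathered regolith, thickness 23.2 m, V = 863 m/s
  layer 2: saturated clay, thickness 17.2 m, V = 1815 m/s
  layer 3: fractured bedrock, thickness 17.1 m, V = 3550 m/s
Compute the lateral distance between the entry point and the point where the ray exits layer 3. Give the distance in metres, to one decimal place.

14.2 m

Apply Snell's law at each interface; in layer i the horizontal offset is hᵢ·tan θᵢ.
Layer 1: θ = 5.90°; offset = 23.2·tan 5.90° = 2.397 m.
Layer 2: sin θ = 1815·sin 5.9°/863 = 0.2162, θ = 12.49°; offset = 17.2·tan 12.49° = 3.808 m.
Layer 3: sin θ = 3550·sin 5.9°/863 = 0.4228, θ = 25.01°; offset = 17.1·tan 25.01° = 7.979 m.
Σ offsets = 14.185 m.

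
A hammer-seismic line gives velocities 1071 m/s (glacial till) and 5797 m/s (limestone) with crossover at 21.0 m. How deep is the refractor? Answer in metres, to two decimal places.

8.71 m

h = (x_cross/2)·√((V₂−V₁)/(V₂+V₁)).
(V₂−V₁)/(V₂+V₁) = (5797−1071)/(5797+1071) = 0.6881; √ = 0.8295.
h = (21.0/2)·0.8295 = 8.71 m.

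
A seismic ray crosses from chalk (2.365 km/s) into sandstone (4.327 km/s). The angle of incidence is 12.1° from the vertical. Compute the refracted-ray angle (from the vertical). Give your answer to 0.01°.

sin θ₁/V₁ = sin θ₂/V₂ ⇒ sin θ₂ = 4.327·sin 12.1°/2.365 = 4.327·0.2096/2.365 = 0.3835.
θ₂ = sin⁻¹(0.3835) = 22.55° (from vertical).

22.55°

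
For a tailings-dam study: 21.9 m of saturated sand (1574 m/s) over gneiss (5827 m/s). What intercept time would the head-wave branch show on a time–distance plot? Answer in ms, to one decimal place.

θ_c = arcsin(V₁/V₂) = arcsin(1574/5827) = 15.67°; cos θ_c = 0.9628.
tᵢ = 2h·cos θ_c / V₁ = 2·21.9·0.9628 / 1574 = 0.02679 s.

26.8 ms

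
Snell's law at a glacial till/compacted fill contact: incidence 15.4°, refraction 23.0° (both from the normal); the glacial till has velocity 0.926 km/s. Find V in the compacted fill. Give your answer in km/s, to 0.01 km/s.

1.36 km/s

Snell's law: sin 15.4°/V₁ = sin 23.0°/V₂.
V₂ = V₁·sin 23.0°/sin 15.4° = 0.926 × 1.4714 = 1.36 km/s.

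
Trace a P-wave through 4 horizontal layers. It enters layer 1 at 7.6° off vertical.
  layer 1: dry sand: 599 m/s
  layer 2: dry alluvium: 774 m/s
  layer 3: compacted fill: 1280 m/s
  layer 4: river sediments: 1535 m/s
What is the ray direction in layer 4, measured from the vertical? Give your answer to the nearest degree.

20°

Snell's law across each interface conserves sin θ / V, so sin θ_4 = V_4·sin θ₁/V₁.
sin θ_4 = 1535 × sin 7.6° / 599 = 0.3389.
θ_4 = arcsin 0.3389 = 19.81°.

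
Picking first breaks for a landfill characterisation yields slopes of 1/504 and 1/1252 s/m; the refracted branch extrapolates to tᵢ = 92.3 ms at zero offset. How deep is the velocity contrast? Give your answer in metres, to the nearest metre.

25 m

h = tᵢ·V₁·V₂ / (2·√(V₂²−V₁²)).
√(V₂²−V₁²) = √(1252² − 504²) = 1146.1 m/s.
h = 0.0923 s × 504 × 1252 / (2 × 1146.1) = 25.41 m.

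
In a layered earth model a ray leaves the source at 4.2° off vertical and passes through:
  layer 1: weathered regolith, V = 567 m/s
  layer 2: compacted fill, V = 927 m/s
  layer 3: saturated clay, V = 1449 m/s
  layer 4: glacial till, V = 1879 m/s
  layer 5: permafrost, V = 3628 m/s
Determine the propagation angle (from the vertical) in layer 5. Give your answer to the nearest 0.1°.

Snell's law across each interface conserves sin θ / V, so sin θ_5 = V_5·sin θ₁/V₁.
sin θ_5 = 3628 × sin 4.2° / 567 = 0.4686.
θ_5 = arcsin 0.4686 = 27.94°.

27.9°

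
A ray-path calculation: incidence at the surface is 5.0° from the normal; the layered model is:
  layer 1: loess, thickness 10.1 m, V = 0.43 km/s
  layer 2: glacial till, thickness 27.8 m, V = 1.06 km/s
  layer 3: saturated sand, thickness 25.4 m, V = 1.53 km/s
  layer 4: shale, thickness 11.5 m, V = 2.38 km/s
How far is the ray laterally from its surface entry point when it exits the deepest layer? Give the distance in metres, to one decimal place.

p = sin θ₁/V₁ = sin 5.0°/0.43 = 2.0269e-01 s/km is conserved through the stack.
Layer 1: θ = 5.00°; offset = 10.1·tan 5.00° = 0.884 m.
Layer 2: sin θ = p·1.06 = 0.2148 → θ = 12.41°; offset = 27.8·tan 12.41° = 6.116 m.
Layer 3: sin θ = p·1.53 = 0.3101 → θ = 18.07°; offset = 25.4·tan 18.07° = 8.285 m.
Layer 4: sin θ = p·2.38 = 0.4824 → θ = 28.84°; offset = 11.5·tan 28.84° = 6.333 m.
Σ offsets = 21.618 m.

21.6 m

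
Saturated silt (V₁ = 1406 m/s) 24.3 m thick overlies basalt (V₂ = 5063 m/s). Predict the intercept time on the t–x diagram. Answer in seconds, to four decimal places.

tᵢ = 2h·√(V₂²−V₁²)/(V₁V₂).
√(V₂²−V₁²) = √(5063²−1406²) = 4863.9 m/s.
tᵢ = 2·24.3·4863.9/(1406·5063) = 0.03321 s.

0.0332 s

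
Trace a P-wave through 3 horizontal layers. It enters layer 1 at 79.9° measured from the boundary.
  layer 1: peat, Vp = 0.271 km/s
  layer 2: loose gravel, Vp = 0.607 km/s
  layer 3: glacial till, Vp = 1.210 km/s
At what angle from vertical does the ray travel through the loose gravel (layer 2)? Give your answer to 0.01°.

From the normal: θ₁ = 90° − 79.9° = 10.1°.
Snell's law across each interface conserves sin θ / V, so sin θ_2 = V_2·sin θ₁/V₁.
sin θ_2 = 0.607 × sin 10.1° / 0.271 = 0.3928.
θ_2 = 23.13° from the vertical.

23.13°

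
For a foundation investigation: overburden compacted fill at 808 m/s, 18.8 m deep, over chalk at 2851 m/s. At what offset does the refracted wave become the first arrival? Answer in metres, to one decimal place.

θ_c = arcsin(808/2851) = 16.46°, so cos θ_c = 0.9590 and tᵢ = 2h cos θ_c/V₁ = 0.0446 s.
At crossover x/V₁ = x/V₂ + tᵢ ⇒ x = tᵢ/(1/V₁ − 1/V₂) = 0.04463/(1.2376e-03 − 3.5075e-04) = 50.32 m.

50.3 m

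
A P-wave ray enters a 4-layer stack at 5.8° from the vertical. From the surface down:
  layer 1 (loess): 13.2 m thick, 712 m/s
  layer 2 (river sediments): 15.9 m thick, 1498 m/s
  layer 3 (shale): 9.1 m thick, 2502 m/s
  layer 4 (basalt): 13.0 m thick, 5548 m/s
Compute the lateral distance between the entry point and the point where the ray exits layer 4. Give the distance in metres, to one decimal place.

Apply Snell's law at each interface; in layer i the horizontal offset is hᵢ·tan θᵢ.
Layer 1: θ = 5.80°; offset = 13.2·tan 5.80° = 1.341 m.
Layer 2: sin θ = 1498·sin 5.8°/712 = 0.2126, θ = 12.28°; offset = 15.9·tan 12.28° = 3.460 m.
Layer 3: sin θ = 2502·sin 5.8°/712 = 0.3551, θ = 20.80°; offset = 9.1·tan 20.80° = 3.457 m.
Layer 4: sin θ = 5548·sin 5.8°/712 = 0.7874, θ = 51.95°; offset = 13.0·tan 51.95° = 16.608 m.
Summing the layer offsets gives 24.865 m.

24.9 m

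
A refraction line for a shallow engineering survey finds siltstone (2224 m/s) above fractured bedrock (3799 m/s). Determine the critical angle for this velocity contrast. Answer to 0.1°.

35.8°

Critical incidence: sin θ_c = V₁/V₂ = 2224/3799 = 0.5854.
θ_c = arcsin 0.5854 = 35.83°.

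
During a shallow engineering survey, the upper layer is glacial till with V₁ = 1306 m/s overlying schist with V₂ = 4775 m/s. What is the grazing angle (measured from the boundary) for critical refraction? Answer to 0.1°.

Critical incidence: sin θ_c = V₁/V₂ = 1306/4775 = 0.2735.
θ_c = arcsin 0.2735 = 15.87°.
Measured from the interface: 90° − 15.87° = 74.13°.

74.1°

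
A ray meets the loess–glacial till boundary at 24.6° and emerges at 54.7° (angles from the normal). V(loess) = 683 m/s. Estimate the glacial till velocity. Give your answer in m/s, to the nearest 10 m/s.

1340 m/s

Snell's law: sin 24.6°/V₁ = sin 54.7°/V₂.
V₂ = V₁·sin 54.7°/sin 24.6° = 683 × 1.9605 = 1339.05 m/s.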